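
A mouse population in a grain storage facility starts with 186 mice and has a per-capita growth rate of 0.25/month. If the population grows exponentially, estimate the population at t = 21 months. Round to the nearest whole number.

N(t) = N₀·e^(rt) = 186 × e^(0.25×21) = 186 × e^5.25.
e^5.25 ≈ 190.57, so N ≈ 186 × 190.57 = 35445.3.

35445 mice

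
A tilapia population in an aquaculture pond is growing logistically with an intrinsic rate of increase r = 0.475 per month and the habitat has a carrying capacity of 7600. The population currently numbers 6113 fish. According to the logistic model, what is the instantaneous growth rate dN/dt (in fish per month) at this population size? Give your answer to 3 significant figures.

dN/dt = rN(1 − N/K) = 0.475 × 6113 × (1 − 6113/7600).
1 − 6113/7600 = 0.19566; dN/dt = 0.475 × 6113 × 0.19566 = 568.13.

568 fish per month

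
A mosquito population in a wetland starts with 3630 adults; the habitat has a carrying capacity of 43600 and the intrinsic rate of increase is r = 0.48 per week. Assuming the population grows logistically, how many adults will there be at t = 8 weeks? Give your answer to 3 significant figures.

35300 adults

A = (K − N₀)/N₀ = (43600 − 3630)/3630 = 11.011.
N(t) = K/(1 + A·e^(−rt)) = 43600/(1 + 11.011×e^(−0.48×8)).
e^(−3.84) = 0.021494; denominator = 1 + 11.011×0.021494 = 1.2367.
N = 43600/1.2367 = 35256.1.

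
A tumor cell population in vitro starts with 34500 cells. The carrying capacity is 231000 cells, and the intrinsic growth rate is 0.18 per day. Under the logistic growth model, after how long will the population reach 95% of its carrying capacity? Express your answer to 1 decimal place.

26.0 days

A = (K − N₀)/N₀ = (231000 − 34500)/34500 = 5.6957.
Solve 231000/(1 + 5.6957·e^(−0.18t)) = 219450: 1 + 5.6957·e^(−0.18t) = 1.0526, so e^(−0.18t) = 0.00924066.
−0.18·t = ln(0.00924066) = -4.6841, so t = 4.6841/0.18 = 26.023.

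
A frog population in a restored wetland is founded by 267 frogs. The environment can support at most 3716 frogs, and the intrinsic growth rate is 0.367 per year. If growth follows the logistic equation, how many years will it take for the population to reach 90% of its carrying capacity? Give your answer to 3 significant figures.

13.0 years

A = (K − N₀)/N₀ = (3716 − 267)/267 = 12.918.
Solve 3716/(1 + 12.918·e^(−0.367t)) = 3344.4: 1 + 12.918·e^(−0.367t) = 1.1111, so e^(−0.367t) = 0.00860153.
−0.367·t = ln(0.00860153) = -4.7558, so t = 4.7558/0.367 = 12.959.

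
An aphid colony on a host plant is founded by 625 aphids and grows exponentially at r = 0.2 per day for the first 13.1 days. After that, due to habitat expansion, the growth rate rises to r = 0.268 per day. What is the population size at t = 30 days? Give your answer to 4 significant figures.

Phase 1: N(13.1) = 625·e^(0.2×13.1) = 625·e^2.62 = 8584.83.
Phase 2 runs for 30 − 13.1 = 16.9 days at r = 0.268.
N(30) = 8584.83·e^(0.268×16.9) = 8584.83·e^4.529 = 795679.

795700 aphids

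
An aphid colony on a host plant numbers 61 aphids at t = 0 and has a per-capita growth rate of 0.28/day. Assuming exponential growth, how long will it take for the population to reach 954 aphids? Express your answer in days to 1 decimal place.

9.8 days

Set N₀·e^(rt) = 954: e^(0.28·t) = 954/61 = 15.639.
0.28·t = ln(15.639) = 2.7498, so t = 2.7498/0.28 = 9.8207.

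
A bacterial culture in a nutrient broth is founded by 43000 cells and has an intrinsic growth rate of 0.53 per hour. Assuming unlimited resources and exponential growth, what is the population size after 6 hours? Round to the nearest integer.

1034010 cells

N(t) = N₀·e^(rt) = 43000 × e^(0.53×6) = 43000 × e^3.18.
e^3.18 ≈ 24.047, so N ≈ 43000 × 24.047 = 1.03401×10^6.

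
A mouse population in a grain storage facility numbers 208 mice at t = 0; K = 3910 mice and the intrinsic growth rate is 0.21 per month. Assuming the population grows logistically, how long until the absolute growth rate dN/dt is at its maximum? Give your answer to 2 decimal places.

Logistic growth is fastest at N = K/2 = 1955.
A = (K − N₀)/N₀ = 17.798. Set K/(1 + A·e^(−rt)) = K/2 → A·e^(−rt) = 1.
e^(−0.21t) = 1/17.798 = 0.0561858, so t = ln(17.798)/0.21 = 2.8791/0.21 = 13.71.

13.71 months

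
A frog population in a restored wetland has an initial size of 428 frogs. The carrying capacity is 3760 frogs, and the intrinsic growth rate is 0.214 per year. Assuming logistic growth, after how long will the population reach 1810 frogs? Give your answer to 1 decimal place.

A = (K − N₀)/N₀ = (3760 − 428)/428 = 7.785.
Solve 3760/(1 + 7.785·e^(−0.214t)) = 1810: 1 + 7.785·e^(−0.214t) = 2.0773, so e^(−0.214t) = 0.138387.
−0.214·t = ln(0.138387) = -1.9777, so t = 1.9777/0.214 = 9.2416.

9.2 years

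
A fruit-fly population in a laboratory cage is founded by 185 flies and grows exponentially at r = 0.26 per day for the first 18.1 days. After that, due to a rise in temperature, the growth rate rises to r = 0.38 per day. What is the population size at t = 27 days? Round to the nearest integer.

602207 flies

Phase 1: N(18.1) = 185·e^(0.26×18.1) = 185·e^4.706 = 20462.6.
Phase 2 runs for 27 − 18.1 = 8.9 days at r = 0.38.
N(27) = 20462.6·e^(0.38×8.9) = 20462.6·e^3.382 = 602207.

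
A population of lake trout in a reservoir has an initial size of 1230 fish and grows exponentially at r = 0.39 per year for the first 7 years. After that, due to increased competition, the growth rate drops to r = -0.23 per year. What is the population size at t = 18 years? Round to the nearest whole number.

Phase 1: N(7) = 1230·e^(0.39×7) = 1230·e^2.73 = 18859.5.
Phase 2 runs for 18 − 7 = 11 years at r = -0.23.
N(18) = 18859.5·e^(-0.23×11) = 18859.5·e^-2.53 = 1502.33.

1502 fish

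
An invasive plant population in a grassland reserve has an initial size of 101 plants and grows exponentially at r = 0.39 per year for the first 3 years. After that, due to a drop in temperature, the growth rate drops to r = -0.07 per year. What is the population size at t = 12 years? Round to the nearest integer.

173 plants

Phase 1: N(3) = 101·e^(0.39×3) = 101·e^1.17 = 325.421.
Phase 2 runs for 12 − 3 = 9 years at r = -0.07.
N(12) = 325.421·e^(-0.07×9) = 325.421·e^-0.63 = 173.317.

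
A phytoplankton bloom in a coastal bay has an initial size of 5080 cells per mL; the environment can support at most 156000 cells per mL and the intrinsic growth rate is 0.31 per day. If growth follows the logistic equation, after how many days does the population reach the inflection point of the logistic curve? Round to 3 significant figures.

Logistic growth is fastest at N = K/2 = 78000.
A = (K − N₀)/N₀ = 29.709. Set K/(1 + A·e^(−rt)) = K/2 → A·e^(−rt) = 1.
e^(−0.31t) = 1/29.709 = 0.0336602, so t = ln(29.709)/0.31 = 3.3914/0.31 = 10.94.

10.9 days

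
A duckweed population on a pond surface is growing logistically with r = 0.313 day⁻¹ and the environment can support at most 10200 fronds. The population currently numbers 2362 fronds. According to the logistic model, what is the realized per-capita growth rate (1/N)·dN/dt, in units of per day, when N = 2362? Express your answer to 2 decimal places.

0.24 per day

(1/N)·dN/dt = r(1 − N/K) = 0.313 × (1 − 2362/10200).
= 0.313 × 0.76843 = 0.24052.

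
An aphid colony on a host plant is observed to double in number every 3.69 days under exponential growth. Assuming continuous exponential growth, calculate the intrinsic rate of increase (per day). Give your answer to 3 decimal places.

0.188 per day

r = ln(2)/t_d = 0.6931/3.69 = 0.18784.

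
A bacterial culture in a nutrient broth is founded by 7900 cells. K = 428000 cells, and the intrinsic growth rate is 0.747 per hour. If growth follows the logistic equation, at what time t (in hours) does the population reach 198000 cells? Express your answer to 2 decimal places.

A = (K − N₀)/N₀ = (428000 − 7900)/7900 = 53.177.
Solve 428000/(1 + 53.177·e^(−0.747t)) = 198000: 1 + 53.177·e^(−0.747t) = 2.1616, so e^(−0.747t) = 0.0218442.
−0.747·t = ln(0.0218442) = -3.8238, so t = 3.8238/0.747 = 5.1189.

5.12 hours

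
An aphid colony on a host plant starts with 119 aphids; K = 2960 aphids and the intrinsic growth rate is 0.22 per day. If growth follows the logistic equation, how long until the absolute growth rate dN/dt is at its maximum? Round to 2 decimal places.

14.42 days

Logistic growth is fastest at N = K/2 = 1480.
A = (K − N₀)/N₀ = 23.874. Set K/(1 + A·e^(−rt)) = K/2 → A·e^(−rt) = 1.
e^(−0.22t) = 1/23.874 = 0.0418867, so t = ln(23.874)/0.22 = 3.1728/0.22 = 14.422.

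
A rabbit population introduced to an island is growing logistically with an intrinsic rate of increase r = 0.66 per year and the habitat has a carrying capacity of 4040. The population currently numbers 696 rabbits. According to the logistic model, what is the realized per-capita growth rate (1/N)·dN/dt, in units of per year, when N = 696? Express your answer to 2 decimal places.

0.55 per year

(1/N)·dN/dt = r(1 − N/K) = 0.66 × (1 − 696/4040).
= 0.66 × 0.82772 = 0.5463.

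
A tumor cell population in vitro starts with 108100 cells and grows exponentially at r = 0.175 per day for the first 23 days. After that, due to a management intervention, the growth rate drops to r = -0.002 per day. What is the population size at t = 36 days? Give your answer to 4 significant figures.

Phase 1: N(23) = 108100·e^(0.175×23) = 108100·e^4.025 = 6.051471×10^6.
Phase 2 runs for 36 − 23 = 13 days at r = -0.002.
N(36) = 6.051471×10^6·e^(-0.002×13) = 6.051471×10^6·e^-0.026 = 5.896161×10^6.

5896000 cells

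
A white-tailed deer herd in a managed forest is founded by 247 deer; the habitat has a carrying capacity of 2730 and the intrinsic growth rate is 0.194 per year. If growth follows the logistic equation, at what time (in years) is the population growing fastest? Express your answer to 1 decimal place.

Logistic growth is fastest at N = K/2 = 1365.
A = (K − N₀)/N₀ = 10.053. Set K/(1 + A·e^(−rt)) = K/2 → A·e^(−rt) = 1.
e^(−0.194t) = 1/10.053 = 0.0994764, so t = ln(10.053)/0.194 = 2.3078/0.194 = 11.896.

11.9 years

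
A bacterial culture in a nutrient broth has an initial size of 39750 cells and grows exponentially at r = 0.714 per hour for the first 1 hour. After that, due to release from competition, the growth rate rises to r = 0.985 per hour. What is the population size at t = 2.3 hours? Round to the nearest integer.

Phase 1: N(1) = 39750·e^(0.714×1) = 39750·e^0.714 = 81175.2.
Phase 2 runs for 2.3 − 1 = 1.3 hours at r = 0.985.
N(2.3) = 81175.2·e^(0.985×1.3) = 81175.2·e^1.28 = 292104.

292104 cells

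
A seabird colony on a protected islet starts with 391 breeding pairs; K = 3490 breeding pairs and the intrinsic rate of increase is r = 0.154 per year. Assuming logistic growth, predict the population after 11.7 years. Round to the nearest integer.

A = (K − N₀)/N₀ = (3490 − 391)/391 = 7.9258.
N(t) = K/(1 + A·e^(−rt)) = 3490/(1 + 7.9258×e^(−0.154×11.7)).
e^(−1.802) = 0.165; denominator = 1 + 7.9258×0.165 = 2.3078.
N = 3490/2.3078 = 1512.28.

1512 breeding pairs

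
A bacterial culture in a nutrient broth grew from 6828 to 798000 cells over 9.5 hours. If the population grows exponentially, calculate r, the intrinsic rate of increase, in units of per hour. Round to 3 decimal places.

0.501 per hour

From N(t) = N₀·e^(rt): e^(r·9.5) = 798000/6828 = 116.87.
r·9.5 = ln(116.87) = 4.7611, so r = 4.7611/9.5 = 0.50117.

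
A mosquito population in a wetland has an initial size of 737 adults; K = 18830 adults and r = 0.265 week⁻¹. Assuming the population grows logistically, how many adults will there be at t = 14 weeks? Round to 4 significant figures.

A = (K − N₀)/N₀ = (18830 − 737)/737 = 24.55.
N(t) = K/(1 + A·e^(−rt)) = 18830/(1 + 24.55×e^(−0.265×14)).
e^(−3.71) = 0.024478; denominator = 1 + 24.55×0.024478 = 1.6009.
N = 18830/1.6009 = 11762.

11760 adults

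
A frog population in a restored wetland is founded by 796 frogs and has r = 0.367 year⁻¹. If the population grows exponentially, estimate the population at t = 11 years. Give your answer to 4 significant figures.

N(t) = N₀·e^(rt) = 796 × e^(0.367×11) = 796 × e^4.037.
e^4.037 ≈ 56.656, so N ≈ 796 × 56.656 = 45098.3.

45100 frogs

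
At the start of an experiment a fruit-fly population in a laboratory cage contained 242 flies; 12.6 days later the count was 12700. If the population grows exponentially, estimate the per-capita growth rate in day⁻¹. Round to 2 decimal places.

From N(t) = N₀·e^(rt): e^(r·12.6) = 12700/242 = 52.479.
r·12.6 = ln(52.479) = 3.9604, so r = 3.9604/12.6 = 0.31432.

0.31 per day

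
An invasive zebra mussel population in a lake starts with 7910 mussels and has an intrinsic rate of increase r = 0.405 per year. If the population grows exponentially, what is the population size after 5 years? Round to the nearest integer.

59927 mussels

N(t) = N₀·e^(rt) = 7910 × e^(0.405×5) = 7910 × e^2.025.
e^2.025 ≈ 7.5761, so N ≈ 7910 × 7.5761 = 59927.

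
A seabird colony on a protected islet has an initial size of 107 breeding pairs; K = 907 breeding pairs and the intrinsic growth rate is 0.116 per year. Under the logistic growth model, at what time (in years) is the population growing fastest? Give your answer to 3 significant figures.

17.3 years

Logistic growth is fastest at N = K/2 = 453.5.
A = (K − N₀)/N₀ = 7.4766. Set K/(1 + A·e^(−rt)) = K/2 → A·e^(−rt) = 1.
e^(−0.116t) = 1/7.4766 = 0.13375, so t = ln(7.4766)/0.116 = 2.0118/0.116 = 17.343.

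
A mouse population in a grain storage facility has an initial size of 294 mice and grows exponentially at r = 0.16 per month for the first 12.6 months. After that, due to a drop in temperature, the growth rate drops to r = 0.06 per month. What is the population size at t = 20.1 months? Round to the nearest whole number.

Phase 1: N(12.6) = 294·e^(0.16×12.6) = 294·e^2.016 = 2207.42.
Phase 2 runs for 20.1 − 12.6 = 7.5 months at r = 0.06.
N(20.1) = 2207.42·e^(0.06×7.5) = 2207.42·e^0.45 = 3461.92.

3462 mice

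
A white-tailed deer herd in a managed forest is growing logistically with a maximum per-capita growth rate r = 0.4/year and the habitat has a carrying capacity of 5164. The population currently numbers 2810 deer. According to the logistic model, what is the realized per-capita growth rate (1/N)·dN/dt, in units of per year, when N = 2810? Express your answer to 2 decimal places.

0.18 per year

(1/N)·dN/dt = r(1 − N/K) = 0.4 × (1 − 2810/5164).
= 0.4 × 0.45585 = 0.18234.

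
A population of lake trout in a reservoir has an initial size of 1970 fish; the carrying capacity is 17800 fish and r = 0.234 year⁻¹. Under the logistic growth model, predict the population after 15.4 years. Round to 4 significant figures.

14600 fish

A = (K − N₀)/N₀ = (17800 − 1970)/1970 = 8.0355.
N(t) = K/(1 + A·e^(−rt)) = 17800/(1 + 8.0355×e^(−0.234×15.4)).
e^(−3.604) = 0.027226; denominator = 1 + 8.0355×0.027226 = 1.2188.
N = 17800/1.2188 = 14604.9.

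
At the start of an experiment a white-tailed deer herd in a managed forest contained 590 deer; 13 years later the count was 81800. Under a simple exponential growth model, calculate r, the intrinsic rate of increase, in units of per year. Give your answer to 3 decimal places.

0.379 per year

From N(t) = N₀·e^(rt): e^(r·13) = 81800/590 = 138.64.
r·13 = ln(138.64) = 4.9319, so r = 4.9319/13 = 0.37938.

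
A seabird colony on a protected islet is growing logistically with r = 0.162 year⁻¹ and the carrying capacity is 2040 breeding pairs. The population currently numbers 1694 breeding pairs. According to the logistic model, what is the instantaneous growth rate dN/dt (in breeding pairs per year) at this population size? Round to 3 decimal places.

dN/dt = rN(1 − N/K) = 0.162 × 1694 × (1 − 1694/2040).
1 − 1694/2040 = 0.16961; dN/dt = 0.162 × 1694 × 0.16961 = 46.545.

46.545 breeding pairs per year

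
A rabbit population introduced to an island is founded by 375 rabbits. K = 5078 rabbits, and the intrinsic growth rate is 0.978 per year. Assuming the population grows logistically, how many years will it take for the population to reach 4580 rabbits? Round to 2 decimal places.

A = (K − N₀)/N₀ = (5078 − 375)/375 = 12.541.
Solve 5078/(1 + 12.541·e^(−0.978t)) = 4580: 1 + 12.541·e^(−0.978t) = 1.1087, so e^(−0.978t) = 0.00867002.
−0.978·t = ln(0.00867002) = -4.7479, so t = 4.7479/0.978 = 4.8547.

4.85 years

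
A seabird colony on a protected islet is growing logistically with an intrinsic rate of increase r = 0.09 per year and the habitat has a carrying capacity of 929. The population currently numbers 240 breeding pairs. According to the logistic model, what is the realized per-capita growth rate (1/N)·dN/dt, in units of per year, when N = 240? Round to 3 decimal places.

0.067 per year

(1/N)·dN/dt = r(1 − N/K) = 0.09 × (1 − 240/929).
= 0.09 × 0.74166 = 0.066749.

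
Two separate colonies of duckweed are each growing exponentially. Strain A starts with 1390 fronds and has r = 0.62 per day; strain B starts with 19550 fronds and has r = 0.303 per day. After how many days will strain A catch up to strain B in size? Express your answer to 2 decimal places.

Set 1390·e^(0.62t) = 19550·e^(0.303t).
e^((0.62 − 0.303)t) = 19550/1390 → e^(0.317·t) = 14.065.
0.317·t = ln(14.065) = 2.6437, so t = 2.6437/0.317 = 8.3397.

8.34 days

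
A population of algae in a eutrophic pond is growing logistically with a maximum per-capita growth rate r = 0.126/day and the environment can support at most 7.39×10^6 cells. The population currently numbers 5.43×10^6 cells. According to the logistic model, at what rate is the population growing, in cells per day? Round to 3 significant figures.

181000 cells per day

dN/dt = rN(1 − N/K) = 0.126 × 5.43×10^6 × (1 − 5.43×10^6/7.39×10^6).
1 − 5.43×10^6/7.39×10^6 = 0.26522; dN/dt = 0.126 × 5.43×10^6 × 0.26522 = 1.8146×10^5.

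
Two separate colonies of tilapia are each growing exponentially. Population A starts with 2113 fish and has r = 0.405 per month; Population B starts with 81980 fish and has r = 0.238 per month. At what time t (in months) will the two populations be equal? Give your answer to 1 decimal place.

21.9 months

Set 2113·e^(0.405t) = 81980·e^(0.238t).
e^((0.405 − 0.238)t) = 81980/2113 → e^(0.167·t) = 38.798.
0.167·t = ln(38.798) = 3.6584, so t = 3.6584/0.167 = 21.906.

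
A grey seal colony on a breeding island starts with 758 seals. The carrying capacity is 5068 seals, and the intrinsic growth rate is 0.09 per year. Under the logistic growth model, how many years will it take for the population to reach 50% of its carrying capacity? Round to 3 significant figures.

19.3 years

A = (K − N₀)/N₀ = (5068 − 758)/758 = 5.686.
Solve 5068/(1 + 5.686·e^(−0.09t)) = 2534: 1 + 5.686·e^(−0.09t) = 2, so e^(−0.09t) = 0.17587.
−0.09·t = ln(0.17587) = -1.738, so t = 1.738/0.09 = 19.311.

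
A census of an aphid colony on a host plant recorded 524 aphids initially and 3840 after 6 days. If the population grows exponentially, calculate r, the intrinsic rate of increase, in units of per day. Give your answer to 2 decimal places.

From N(t) = N₀·e^(rt): e^(r·6) = 3840/524 = 7.3282.
r·6 = ln(7.3282) = 1.9917, so r = 1.9917/6 = 0.33196.

0.33 per day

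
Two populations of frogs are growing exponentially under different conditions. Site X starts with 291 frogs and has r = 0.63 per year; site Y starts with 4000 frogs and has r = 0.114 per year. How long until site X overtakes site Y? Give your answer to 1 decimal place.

Set 291·e^(0.63t) = 4000·e^(0.114t).
e^((0.63 − 0.114)t) = 4000/291 → e^(0.516·t) = 13.746.
0.516·t = ln(13.746) = 2.6207, so t = 2.6207/0.516 = 5.0789.

5.1 years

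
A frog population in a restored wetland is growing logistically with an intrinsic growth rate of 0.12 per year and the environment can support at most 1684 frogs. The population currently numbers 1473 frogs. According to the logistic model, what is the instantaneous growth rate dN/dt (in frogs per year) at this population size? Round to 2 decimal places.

22.15 frogs per year

dN/dt = rN(1 − N/K) = 0.12 × 1473 × (1 − 1473/1684).
1 − 1473/1684 = 0.1253; dN/dt = 0.12 × 1473 × 0.1253 = 22.147.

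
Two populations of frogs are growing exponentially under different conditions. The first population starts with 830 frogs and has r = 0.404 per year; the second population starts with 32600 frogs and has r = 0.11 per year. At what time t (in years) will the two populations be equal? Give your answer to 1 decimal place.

12.5 years

Set 830·e^(0.404t) = 32600·e^(0.11t).
e^((0.404 − 0.11)t) = 32600/830 → e^(0.294·t) = 39.277.
0.294·t = ln(39.277) = 3.6706, so t = 3.6706/0.294 = 12.485.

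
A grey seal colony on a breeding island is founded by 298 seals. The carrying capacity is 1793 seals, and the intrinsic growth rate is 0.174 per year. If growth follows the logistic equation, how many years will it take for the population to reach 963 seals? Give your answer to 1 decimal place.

10.1 years

A = (K − N₀)/N₀ = (1793 − 298)/298 = 5.0168.
Solve 1793/(1 + 5.0168·e^(−0.174t)) = 963: 1 + 5.0168·e^(−0.174t) = 1.8619, so e^(−0.174t) = 0.171801.
−0.174·t = ln(0.171801) = -1.7614, so t = 1.7614/0.174 = 10.123.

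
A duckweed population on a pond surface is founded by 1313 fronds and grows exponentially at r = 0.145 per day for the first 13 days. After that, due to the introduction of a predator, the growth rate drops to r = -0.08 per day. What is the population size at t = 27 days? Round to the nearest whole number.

2822 fronds

Phase 1: N(13) = 1313·e^(0.145×13) = 1313·e^1.885 = 8647.88.
Phase 2 runs for 27 − 13 = 14 days at r = -0.08.
N(27) = 8647.88·e^(-0.08×14) = 8647.88·e^-1.12 = 2821.63.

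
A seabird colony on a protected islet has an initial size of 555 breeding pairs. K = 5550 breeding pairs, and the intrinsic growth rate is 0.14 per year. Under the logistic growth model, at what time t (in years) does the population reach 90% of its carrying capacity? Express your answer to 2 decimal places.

31.39 years

A = (K − N₀)/N₀ = (5550 − 555)/555 = 9.
Solve 5550/(1 + 9·e^(−0.14t)) = 4995: 1 + 9·e^(−0.14t) = 1.1111, so e^(−0.14t) = 0.0123457.
−0.14·t = ln(0.0123457) = -4.3944, so t = 4.3944/0.14 = 31.389.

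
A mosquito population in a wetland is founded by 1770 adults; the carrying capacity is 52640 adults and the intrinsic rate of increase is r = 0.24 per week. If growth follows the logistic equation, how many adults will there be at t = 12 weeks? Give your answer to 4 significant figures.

A = (K − N₀)/N₀ = (52640 − 1770)/1770 = 28.74.
N(t) = K/(1 + A·e^(−rt)) = 52640/(1 + 28.74×e^(−0.24×12)).
e^(−2.88) = 0.056135; denominator = 1 + 28.74×0.056135 = 2.6133.
N = 52640/2.6133 = 20143.

20140 adults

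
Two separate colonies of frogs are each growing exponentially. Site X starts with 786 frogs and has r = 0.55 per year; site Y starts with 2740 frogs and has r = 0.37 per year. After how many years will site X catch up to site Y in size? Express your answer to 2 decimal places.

6.94 years

Set 786·e^(0.55t) = 2740·e^(0.37t).
e^((0.55 − 0.37)t) = 2740/786 → e^(0.18·t) = 3.486.
0.18·t = ln(3.486) = 1.2488, so t = 1.2488/0.18 = 6.9375.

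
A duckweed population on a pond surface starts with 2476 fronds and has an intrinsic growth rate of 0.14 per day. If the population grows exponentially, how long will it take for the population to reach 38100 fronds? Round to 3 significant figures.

19.5 days

Set N₀·e^(rt) = 38100: e^(0.14·t) = 38100/2476 = 15.388.
0.14·t = ln(15.388) = 2.7336, so t = 2.7336/0.14 = 19.525.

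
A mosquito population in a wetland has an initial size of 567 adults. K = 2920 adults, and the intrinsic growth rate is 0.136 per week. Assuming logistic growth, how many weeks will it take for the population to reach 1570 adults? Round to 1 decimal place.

11.6 weeks

A = (K − N₀)/N₀ = (2920 − 567)/567 = 4.1499.
Solve 2920/(1 + 4.1499·e^(−0.136t)) = 1570: 1 + 4.1499·e^(−0.136t) = 1.8599, so e^(−0.136t) = 0.207203.
−0.136·t = ln(0.207203) = -1.5741, so t = 1.5741/0.136 = 11.574.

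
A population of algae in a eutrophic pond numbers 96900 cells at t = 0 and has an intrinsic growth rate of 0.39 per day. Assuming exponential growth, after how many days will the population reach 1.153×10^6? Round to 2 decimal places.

Set N₀·e^(rt) = 1.153×10^6: e^(0.39·t) = 1.153×10^6/96900 = 11.899.
0.39·t = ln(11.899) = 2.4764, so t = 2.4764/0.39 = 6.3499.

6.35 days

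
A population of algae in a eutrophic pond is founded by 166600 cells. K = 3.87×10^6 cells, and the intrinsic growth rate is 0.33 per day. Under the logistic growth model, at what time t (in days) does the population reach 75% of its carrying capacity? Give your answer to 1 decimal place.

12.7 days

A = (K − N₀)/N₀ = (3.87×10^6 − 166600)/166600 = 22.229.
Solve 3.87×10^6/(1 + 22.229·e^(−0.33t)) = 2.9025×10^6: 1 + 22.229·e^(−0.33t) = 1.3333, so e^(−0.33t) = 0.0149952.
−0.33·t = ln(0.0149952) = -4.2, so t = 4.2/0.33 = 12.727.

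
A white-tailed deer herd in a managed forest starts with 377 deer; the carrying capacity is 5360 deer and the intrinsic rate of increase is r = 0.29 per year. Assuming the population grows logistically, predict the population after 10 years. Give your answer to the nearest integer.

3103 deer

A = (K − N₀)/N₀ = (5360 − 377)/377 = 13.218.
N(t) = K/(1 + A·e^(−rt)) = 5360/(1 + 13.218×e^(−0.29×10)).
e^(−2.9) = 0.055023; denominator = 1 + 13.218×0.055023 = 1.7273.
N = 5360/1.7273 = 3103.16.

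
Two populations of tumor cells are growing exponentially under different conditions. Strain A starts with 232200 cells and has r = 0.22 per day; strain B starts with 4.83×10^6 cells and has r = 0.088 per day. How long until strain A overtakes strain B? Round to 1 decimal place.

Set 232200·e^(0.22t) = 4.83×10^6·e^(0.088t).
e^((0.22 − 0.088)t) = 4.83×10^6/232200 → e^(0.132·t) = 20.801.
0.132·t = ln(20.801) = 3.035, so t = 3.035/0.132 = 22.992.

23.0 days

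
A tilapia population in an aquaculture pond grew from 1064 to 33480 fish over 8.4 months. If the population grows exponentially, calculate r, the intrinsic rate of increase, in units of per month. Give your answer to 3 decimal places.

From N(t) = N₀·e^(rt): e^(r·8.4) = 33480/1064 = 31.466.
r·8.4 = ln(31.466) = 3.4489, so r = 3.4489/8.4 = 0.41058.

0.411 per month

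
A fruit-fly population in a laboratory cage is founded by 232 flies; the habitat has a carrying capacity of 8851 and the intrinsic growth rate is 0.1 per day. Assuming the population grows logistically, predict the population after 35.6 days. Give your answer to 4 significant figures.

A = (K − N₀)/N₀ = (8851 − 232)/232 = 37.151.
N(t) = K/(1 + A·e^(−rt)) = 8851/(1 + 37.151×e^(−0.1×35.6)).
e^(−3.56) = 0.028439; denominator = 1 + 37.151×0.028439 = 2.0565.
N = 8851/2.0565 = 4303.86.

4304 flies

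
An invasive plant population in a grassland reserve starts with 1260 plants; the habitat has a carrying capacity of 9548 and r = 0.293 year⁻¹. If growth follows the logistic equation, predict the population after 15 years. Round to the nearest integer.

A = (K − N₀)/N₀ = (9548 − 1260)/1260 = 6.5778.
N(t) = K/(1 + A·e^(−rt)) = 9548/(1 + 6.5778×e^(−0.293×15)).
e^(−4.395) = 0.012339; denominator = 1 + 6.5778×0.012339 = 1.0812.
N = 9548/1.0812 = 8831.24.

8831 plants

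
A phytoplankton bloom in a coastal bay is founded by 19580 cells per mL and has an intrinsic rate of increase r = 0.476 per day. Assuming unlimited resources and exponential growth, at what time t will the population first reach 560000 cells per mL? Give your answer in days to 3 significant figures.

Set N₀·e^(rt) = 560000: e^(0.476·t) = 560000/19580 = 28.601.
0.476·t = ln(28.601) = 3.3534, so t = 3.3534/0.476 = 7.045.

7.05 days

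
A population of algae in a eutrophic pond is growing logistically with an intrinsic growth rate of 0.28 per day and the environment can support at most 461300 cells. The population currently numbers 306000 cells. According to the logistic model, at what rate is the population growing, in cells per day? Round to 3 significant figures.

dN/dt = rN(1 − N/K) = 0.28 × 306000 × (1 − 306000/461300).
1 − 306000/461300 = 0.33666; dN/dt = 0.28 × 306000 × 0.33666 = 28845.

28800 cells per day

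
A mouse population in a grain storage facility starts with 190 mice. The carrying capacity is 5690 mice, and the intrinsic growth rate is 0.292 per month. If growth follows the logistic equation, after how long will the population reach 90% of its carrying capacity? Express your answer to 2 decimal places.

19.05 months

A = (K − N₀)/N₀ = (5690 − 190)/190 = 28.947.
Solve 5690/(1 + 28.947·e^(−0.292t)) = 5121: 1 + 28.947·e^(−0.292t) = 1.1111, so e^(−0.292t) = 0.00383838.
−0.292·t = ln(0.00383838) = -5.5627, so t = 5.5627/0.292 = 19.05.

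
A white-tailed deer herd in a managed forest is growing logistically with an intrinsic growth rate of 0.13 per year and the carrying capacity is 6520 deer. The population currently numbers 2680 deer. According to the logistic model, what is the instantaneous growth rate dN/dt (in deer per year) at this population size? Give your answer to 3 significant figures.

dN/dt = rN(1 − N/K) = 0.13 × 2680 × (1 − 2680/6520).
1 − 2680/6520 = 0.58896; dN/dt = 0.13 × 2680 × 0.58896 = 205.19.

205 deer per year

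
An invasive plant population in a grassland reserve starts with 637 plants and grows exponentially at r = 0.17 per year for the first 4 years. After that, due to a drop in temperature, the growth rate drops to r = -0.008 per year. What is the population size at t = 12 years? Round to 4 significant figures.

Phase 1: N(4) = 637·e^(0.17×4) = 637·e^0.68 = 1257.36.
Phase 2 runs for 12 − 4 = 8 years at r = -0.008.
N(12) = 1257.36·e^(-0.008×8) = 1257.36·e^-0.064 = 1179.41.

1179 plants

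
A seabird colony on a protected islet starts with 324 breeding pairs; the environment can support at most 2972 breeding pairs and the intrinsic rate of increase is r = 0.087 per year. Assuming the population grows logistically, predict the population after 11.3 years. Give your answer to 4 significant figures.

A = (K − N₀)/N₀ = (2972 − 324)/324 = 8.1728.
N(t) = K/(1 + A·e^(−rt)) = 2972/(1 + 8.1728×e^(−0.087×11.3)).
e^(−0.9831) = 0.37415; denominator = 1 + 8.1728×0.37415 = 4.0579.
N = 2972/4.0579 = 732.405.

732.4 breeding pairs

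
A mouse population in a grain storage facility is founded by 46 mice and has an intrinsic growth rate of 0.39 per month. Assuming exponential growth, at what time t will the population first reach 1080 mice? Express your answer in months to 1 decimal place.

Set N₀·e^(rt) = 1080: e^(0.39·t) = 1080/46 = 23.478.
0.39·t = ln(23.478) = 3.1561, so t = 3.1561/0.39 = 8.0925.

8.1 months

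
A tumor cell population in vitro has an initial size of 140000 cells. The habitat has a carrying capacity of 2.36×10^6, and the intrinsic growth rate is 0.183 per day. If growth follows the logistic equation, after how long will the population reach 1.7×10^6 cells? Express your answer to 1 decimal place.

A = (K − N₀)/N₀ = (2.36×10^6 − 140000)/140000 = 15.857.
Solve 2.36×10^6/(1 + 15.857·e^(−0.183t)) = 1.7×10^6: 1 + 15.857·e^(−0.183t) = 1.3882, so e^(−0.183t) = 0.0244833.
−0.183·t = ln(0.0244833) = -3.7098, so t = 3.7098/0.183 = 20.272.

20.3 days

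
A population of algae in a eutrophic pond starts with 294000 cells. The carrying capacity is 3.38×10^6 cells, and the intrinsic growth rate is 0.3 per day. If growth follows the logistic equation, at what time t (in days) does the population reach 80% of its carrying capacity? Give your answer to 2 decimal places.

12.46 days

A = (K − N₀)/N₀ = (3.38×10^6 − 294000)/294000 = 10.497.
Solve 3.38×10^6/(1 + 10.497·e^(−0.3t)) = 2.704×10^6: 1 + 10.497·e^(−0.3t) = 1.25, so e^(−0.3t) = 0.0238172.
−0.3·t = ln(0.0238172) = -3.7373, so t = 3.7373/0.3 = 12.458.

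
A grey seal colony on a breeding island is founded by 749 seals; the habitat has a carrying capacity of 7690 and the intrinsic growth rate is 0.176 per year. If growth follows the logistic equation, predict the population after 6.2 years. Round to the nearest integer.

1870 seals

A = (K − N₀)/N₀ = (7690 − 749)/749 = 9.267.
N(t) = K/(1 + A·e^(−rt)) = 7690/(1 + 9.267×e^(−0.176×6.2)).
e^(−1.091) = 0.33581; denominator = 1 + 9.267×0.33581 = 4.112.
N = 7690/4.112 = 1870.14.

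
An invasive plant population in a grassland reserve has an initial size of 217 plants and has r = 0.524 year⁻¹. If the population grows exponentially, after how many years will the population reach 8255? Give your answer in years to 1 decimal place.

Set N₀·e^(rt) = 8255: e^(0.524·t) = 8255/217 = 38.041.
0.524·t = ln(38.041) = 3.6387, so t = 3.6387/0.524 = 6.944.

6.9 years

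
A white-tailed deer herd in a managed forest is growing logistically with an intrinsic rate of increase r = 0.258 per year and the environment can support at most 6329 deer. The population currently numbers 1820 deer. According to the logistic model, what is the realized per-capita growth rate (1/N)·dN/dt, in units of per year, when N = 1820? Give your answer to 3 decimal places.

(1/N)·dN/dt = r(1 − N/K) = 0.258 × (1 − 1820/6329).
= 0.258 × 0.71243 = 0.18381.

0.184 per year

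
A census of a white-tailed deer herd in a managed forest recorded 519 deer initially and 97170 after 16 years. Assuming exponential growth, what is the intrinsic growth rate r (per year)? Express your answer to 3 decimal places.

0.327 per year

From N(t) = N₀·e^(rt): e^(r·16) = 97170/519 = 187.23.
r·16 = ln(187.23) = 5.2323, so r = 5.2323/16 = 0.32702.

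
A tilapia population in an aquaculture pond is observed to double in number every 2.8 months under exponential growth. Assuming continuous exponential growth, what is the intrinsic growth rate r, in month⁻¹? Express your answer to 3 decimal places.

r = ln(2)/t_d = 0.6931/2.8 = 0.24755.

0.248 per month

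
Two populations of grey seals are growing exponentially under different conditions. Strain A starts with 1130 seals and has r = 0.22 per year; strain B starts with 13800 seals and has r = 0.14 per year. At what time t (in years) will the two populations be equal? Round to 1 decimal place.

31.3 years

Set 1130·e^(0.22t) = 13800·e^(0.14t).
e^((0.22 − 0.14)t) = 13800/1130 → e^(0.08·t) = 12.212.
0.08·t = ln(12.212) = 2.5025, so t = 2.5025/0.08 = 31.281.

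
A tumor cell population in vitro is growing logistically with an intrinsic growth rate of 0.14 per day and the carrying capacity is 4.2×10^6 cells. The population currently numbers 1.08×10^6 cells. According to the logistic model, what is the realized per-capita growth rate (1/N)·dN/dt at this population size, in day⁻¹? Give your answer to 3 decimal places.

(1/N)·dN/dt = r(1 − N/K) = 0.14 × (1 − 1.08×10^6/4.2×10^6).
= 0.14 × 0.74286 = 0.104.

0.104 per day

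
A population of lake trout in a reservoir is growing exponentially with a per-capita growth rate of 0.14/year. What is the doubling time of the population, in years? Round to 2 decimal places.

Doubling time t_d = ln(2)/r = 0.6931/0.14 = 4.9511.

4.95 years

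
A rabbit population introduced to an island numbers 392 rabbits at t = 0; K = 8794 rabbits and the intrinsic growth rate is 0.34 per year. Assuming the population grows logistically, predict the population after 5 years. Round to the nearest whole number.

A = (K − N₀)/N₀ = (8794 − 392)/392 = 21.434.
N(t) = K/(1 + A·e^(−rt)) = 8794/(1 + 21.434×e^(−0.34×5)).
e^(−1.7) = 0.18268; denominator = 1 + 21.434×0.18268 = 4.9156.
N = 8794/4.9156 = 1789.01.

1789 rabbits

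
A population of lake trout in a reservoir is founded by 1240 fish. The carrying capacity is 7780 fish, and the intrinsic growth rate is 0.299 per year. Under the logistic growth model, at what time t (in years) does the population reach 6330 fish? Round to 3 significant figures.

10.5 years

A = (K − N₀)/N₀ = (7780 − 1240)/1240 = 5.2742.
Solve 7780/(1 + 5.2742·e^(−0.299t)) = 6330: 1 + 5.2742·e^(−0.299t) = 1.2291, so e^(−0.299t) = 0.0434318.
−0.299·t = ln(0.0434318) = -3.1366, so t = 3.1366/0.299 = 10.49.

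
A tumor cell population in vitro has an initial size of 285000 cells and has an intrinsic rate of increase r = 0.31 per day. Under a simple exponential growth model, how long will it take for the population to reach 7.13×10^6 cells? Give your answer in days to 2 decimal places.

Set N₀·e^(rt) = 7.13×10^6: e^(0.31·t) = 7.13×10^6/285000 = 25.018.
0.31·t = ln(25.018) = 3.2196, so t = 3.2196/0.31 = 10.386.

10.39 days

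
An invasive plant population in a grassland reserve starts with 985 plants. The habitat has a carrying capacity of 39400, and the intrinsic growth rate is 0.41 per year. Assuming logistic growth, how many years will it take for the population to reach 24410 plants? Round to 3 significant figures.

A = (K − N₀)/N₀ = (39400 − 985)/985 = 39.
Solve 39400/(1 + 39·e^(−0.41t)) = 24410: 1 + 39·e^(−0.41t) = 1.6141, so e^(−0.41t) = 0.015746.
−0.41·t = ln(0.015746) = -4.1512, so t = 4.1512/0.41 = 10.125.

10.1 years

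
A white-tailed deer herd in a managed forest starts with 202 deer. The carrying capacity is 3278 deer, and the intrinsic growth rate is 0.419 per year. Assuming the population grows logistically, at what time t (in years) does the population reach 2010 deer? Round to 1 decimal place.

A = (K − N₀)/N₀ = (3278 − 202)/202 = 15.228.
Solve 3278/(1 + 15.228·e^(−0.419t)) = 2010: 1 + 15.228·e^(−0.419t) = 1.6308, so e^(−0.419t) = 0.0414275.
−0.419·t = ln(0.0414275) = -3.1838, so t = 3.1838/0.419 = 7.5986.

7.6 years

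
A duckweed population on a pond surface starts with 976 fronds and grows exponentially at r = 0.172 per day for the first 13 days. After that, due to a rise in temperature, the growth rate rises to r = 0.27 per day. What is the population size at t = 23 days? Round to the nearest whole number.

Phase 1: N(13) = 976·e^(0.172×13) = 976·e^2.236 = 9131.29.
Phase 2 runs for 23 − 13 = 10 days at r = 0.27.
N(23) = 9131.29·e^(0.27×10) = 9131.29·e^2.7 = 135871.

135871 fronds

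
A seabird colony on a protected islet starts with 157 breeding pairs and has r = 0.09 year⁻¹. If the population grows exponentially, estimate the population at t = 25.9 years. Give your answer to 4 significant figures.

1615 breeding pairs

N(t) = N₀·e^(rt) = 157 × e^(0.09×25.9) = 157 × e^2.331.
e^2.331 ≈ 10.288, so N ≈ 157 × 10.288 = 1615.25.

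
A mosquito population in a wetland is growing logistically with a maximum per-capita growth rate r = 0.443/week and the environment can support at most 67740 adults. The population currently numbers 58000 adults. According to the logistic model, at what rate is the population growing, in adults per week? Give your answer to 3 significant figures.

3690 adults per week

dN/dt = rN(1 − N/K) = 0.443 × 58000 × (1 − 58000/67740).
1 − 58000/67740 = 0.14379; dN/dt = 0.443 × 58000 × 0.14379 = 3694.4.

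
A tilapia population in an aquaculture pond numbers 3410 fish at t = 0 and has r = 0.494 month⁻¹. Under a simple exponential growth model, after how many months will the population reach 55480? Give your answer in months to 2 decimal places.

5.65 months

Set N₀·e^(rt) = 55480: e^(0.494·t) = 55480/3410 = 16.27.
0.494·t = ln(16.27) = 2.7893, so t = 2.7893/0.494 = 5.6464.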